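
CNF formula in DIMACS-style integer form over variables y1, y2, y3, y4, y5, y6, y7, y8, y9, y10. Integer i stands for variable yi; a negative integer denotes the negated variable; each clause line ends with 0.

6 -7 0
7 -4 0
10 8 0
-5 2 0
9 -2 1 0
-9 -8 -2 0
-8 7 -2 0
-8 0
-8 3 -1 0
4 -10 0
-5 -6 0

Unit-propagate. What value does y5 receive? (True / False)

False

(NOT y8) stands alone — y8 = False.
(y10 OR y8) with y8 = False leaves only y10, so y10 = True.
(NOT y10 OR y4) with y10 = True leaves only y4, so y4 = True.
In (y7 OR NOT y4), NOT y4 is now false; y7 must hold, so y7 = True.
From (y6 OR NOT y7) and y7 = True: y6 = True.
(NOT y6 OR NOT y5) with y6 = True leaves only NOT y5, so y5 = False.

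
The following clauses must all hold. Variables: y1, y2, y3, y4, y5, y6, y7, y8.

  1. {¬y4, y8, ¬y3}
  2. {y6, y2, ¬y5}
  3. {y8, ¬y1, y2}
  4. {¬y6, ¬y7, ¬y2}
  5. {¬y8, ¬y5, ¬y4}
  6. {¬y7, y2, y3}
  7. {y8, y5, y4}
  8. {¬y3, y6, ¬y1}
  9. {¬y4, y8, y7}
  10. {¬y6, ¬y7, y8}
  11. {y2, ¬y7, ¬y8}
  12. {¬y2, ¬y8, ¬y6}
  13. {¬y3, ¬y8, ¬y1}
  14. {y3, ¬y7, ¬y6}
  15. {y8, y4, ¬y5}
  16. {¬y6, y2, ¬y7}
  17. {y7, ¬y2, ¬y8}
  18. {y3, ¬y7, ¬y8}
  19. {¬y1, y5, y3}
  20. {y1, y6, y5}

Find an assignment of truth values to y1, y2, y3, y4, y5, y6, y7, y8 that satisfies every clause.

y1=False  y2=False  y3=False  y4=False  y5=True  y6=True  y7=False  y8=True

Try y1 = False.
Try y2 = False.
Branch on y3: take y3 = False.
  then y7 is forced to False.
The remaining clauses are satisfied by y4 = False, y5 = True, y6 = True, y8 = True.
Every clause has at least one true literal under this assignment.
Check each clause:
  1. {y8, ¬y4, ¬y3} — y8 is true.
  2. {¬y5, y2, y6} — y6 is true.
  3. {y2, y8, ¬y1} — y8 is true.
  4. {¬y7, ¬y6, ¬y2} — ¬y7 is true.
  5. {¬y8, ¬y5, ¬y4} — ¬y4 is true.
  6. {¬y7, y2, y3} — ¬y7 is true.
  7. {y4, y5, y8} — y8 is true.
  8. {¬y3, ¬y1, y6} — ¬y3 is true.
  9. {y8, ¬y4, y7} — y8 is true.
  10. {¬y6, y8, ¬y7} — y8 is true.
  11. {¬y8, ¬y7, y2} — ¬y7 is true.
  12. {¬y6, ¬y2, ¬y8} — ¬y2 is true.
  13. {¬y8, ¬y1, ¬y3} — ¬y3 is true.
  14. {y3, ¬y6, ¬y7} — ¬y7 is true.
  15. {y8, y4, ¬y5} — y8 is true.
  16. {¬y7, y2, ¬y6} — ¬y7 is true.
  17. {y7, ¬y8, ¬y2} — ¬y2 is true.
  18. {¬y7, ¬y8, y3} — ¬y7 is true.
  19. {¬y1, y3, y5} — y5 is true.
  20. {y1, y5, y6} — y5 is true.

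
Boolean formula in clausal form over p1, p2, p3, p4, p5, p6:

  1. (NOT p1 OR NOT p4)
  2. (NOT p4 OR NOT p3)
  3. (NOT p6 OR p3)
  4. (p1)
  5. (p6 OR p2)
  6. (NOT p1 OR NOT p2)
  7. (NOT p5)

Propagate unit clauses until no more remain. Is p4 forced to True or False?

Unit clause (p1) sets p1 = True.
From (NOT p1 OR NOT p4) and p1 = True: p4 = False.

False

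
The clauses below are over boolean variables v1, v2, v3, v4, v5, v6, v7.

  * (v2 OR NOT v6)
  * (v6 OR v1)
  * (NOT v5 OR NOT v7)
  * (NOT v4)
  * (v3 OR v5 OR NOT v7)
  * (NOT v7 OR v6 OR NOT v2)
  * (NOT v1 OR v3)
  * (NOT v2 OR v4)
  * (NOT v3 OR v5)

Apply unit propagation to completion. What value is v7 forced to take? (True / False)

Unit clause (NOT v4) sets v4 = False.
(NOT v2 OR v4): since v4 = False, the clause reduces to (NOT v2). v2 = False.
From (NOT v6 OR v2) and v2 = False: v6 = False.
In (v6 OR v1), v6 is now false; v1 must hold, so v1 = True.
In (v3 OR NOT v1), NOT v1 is now false; v3 must hold, so v3 = True.
(v5 OR NOT v3): since v3 = True, the clause reduces to (v5). v5 = True.
In (NOT v7 OR NOT v5), NOT v5 is now false; NOT v7 must hold, so v7 = False.

False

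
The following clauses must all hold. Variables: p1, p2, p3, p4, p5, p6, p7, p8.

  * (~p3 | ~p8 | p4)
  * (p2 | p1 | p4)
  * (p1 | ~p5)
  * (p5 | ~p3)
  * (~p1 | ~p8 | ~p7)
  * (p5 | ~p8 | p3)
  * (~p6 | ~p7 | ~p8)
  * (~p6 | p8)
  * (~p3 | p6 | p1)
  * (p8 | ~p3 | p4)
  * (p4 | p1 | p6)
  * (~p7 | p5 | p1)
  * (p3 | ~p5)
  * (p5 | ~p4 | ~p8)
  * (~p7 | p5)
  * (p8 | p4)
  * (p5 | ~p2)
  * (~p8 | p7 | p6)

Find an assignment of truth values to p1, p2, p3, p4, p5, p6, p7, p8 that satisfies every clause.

p1=T, p2=T, p3=T, p4=T, p5=T, p6=F, p7=F, p8=F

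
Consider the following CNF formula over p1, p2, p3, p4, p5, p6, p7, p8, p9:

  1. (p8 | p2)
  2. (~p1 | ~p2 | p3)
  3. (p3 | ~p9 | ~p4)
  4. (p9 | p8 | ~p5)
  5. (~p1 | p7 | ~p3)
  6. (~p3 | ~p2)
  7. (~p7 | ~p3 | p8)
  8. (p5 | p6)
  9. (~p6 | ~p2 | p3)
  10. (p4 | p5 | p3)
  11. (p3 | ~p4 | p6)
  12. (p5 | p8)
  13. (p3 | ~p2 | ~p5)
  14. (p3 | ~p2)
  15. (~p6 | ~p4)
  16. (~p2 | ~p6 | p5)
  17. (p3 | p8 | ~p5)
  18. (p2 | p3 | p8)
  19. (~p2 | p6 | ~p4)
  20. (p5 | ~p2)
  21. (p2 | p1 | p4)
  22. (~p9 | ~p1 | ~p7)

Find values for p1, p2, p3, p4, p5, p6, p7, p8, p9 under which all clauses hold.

p1=True  p2=False  p3=False  p4=False  p5=True  p6=True  p7=False  p8=True  p9=True

p8 occurs only positively in the remaining clauses — set p8 = True.
Branch on p1: take p1 = True.
Try p2 = False.
For the remaining variables, p3 = False, p4 = False, p5 = True, p6 = True, p7 = False, p9 = True works.
Every clause has at least one true literal under this assignment.
Check each clause:
  1. (p8 | p2) — p8 is true.
  2. (~p2 | p3 | ~p1) — ~p2 is true.
  3. (~p4 | ~p9 | p3) — ~p4 is true.
  4. (p9 | p8 | ~p5) — p8 is true.
  5. (~p1 | p7 | ~p3) — ~p3 is true.
  6. (~p3 | ~p2) — ~p3 is true.
  7. (p8 | ~p7 | ~p3) — p8 is true.
  8. (p6 | p5) — p5 is true.
  9. (~p2 | p3 | ~p6) — ~p2 is true.
  10. (p3 | p5 | p4) — p5 is true.
  11. (~p4 | p3 | p6) — ~p4 is true.
  12. (p5 | p8) — p8 is true.
  13. (~p5 | p3 | ~p2) — ~p2 is true.
  14. (~p2 | p3) — ~p2 is true.
  15. (~p6 | ~p4) — ~p4 is true.
  16. (~p2 | ~p6 | p5) — p5 is true.
  17. (~p5 | p8 | p3) — p8 is true.
  18. (p8 | p2 | p3) — p8 is true.
  19. (p6 | ~p2 | ~p4) — ~p4 is true.
  20. (~p2 | p5) — p5 is true.
  21. (p1 | p4 | p2) — p1 is true.
  22. (~p9 | ~p7 | ~p1) — ~p7 is true.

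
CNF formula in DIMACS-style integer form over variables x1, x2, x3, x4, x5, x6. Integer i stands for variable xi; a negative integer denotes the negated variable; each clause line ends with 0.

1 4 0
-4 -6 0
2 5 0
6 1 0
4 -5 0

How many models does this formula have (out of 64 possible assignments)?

Case analysis on x4 and x1:
  x4=1, x1=1: x3 free; 3 ways for (x2,x5,x6) × 2^1 = 6.
  x4=1, x1=0: a clause becomes empty — 0.
  x4=0, x1=1: remaining (x2,x3,x5,x6) ∈ {(1,0,0,0); (1,0,0,1); (1,1,0,0); (1,1,0,1)} — 4.
  x4=0, x1=0: a clause becomes empty — 0.
Total: 6 + 0 + 4 + 0 = 10.

10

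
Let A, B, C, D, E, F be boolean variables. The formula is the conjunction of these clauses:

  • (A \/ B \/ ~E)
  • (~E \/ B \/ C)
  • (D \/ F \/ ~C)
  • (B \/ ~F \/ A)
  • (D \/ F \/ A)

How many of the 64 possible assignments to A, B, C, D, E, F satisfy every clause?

38

Split on A, then B.
  A=1, B=1: E free; 7 ways for (C,D,F) × 2^1 = 14.
  A=1, B=0: 10 of the 16 assignments to (C,D,E,F) work.
  A=0, B=1: C, E free; 3 ways for (D,F) × 2^2 = 12.
  A=0, B=0: remaining (C,D,E,F) ∈ {(0,1,0,0); (1,1,0,0)} — 2.
Total: 14 + 10 + 12 + 2 = 38.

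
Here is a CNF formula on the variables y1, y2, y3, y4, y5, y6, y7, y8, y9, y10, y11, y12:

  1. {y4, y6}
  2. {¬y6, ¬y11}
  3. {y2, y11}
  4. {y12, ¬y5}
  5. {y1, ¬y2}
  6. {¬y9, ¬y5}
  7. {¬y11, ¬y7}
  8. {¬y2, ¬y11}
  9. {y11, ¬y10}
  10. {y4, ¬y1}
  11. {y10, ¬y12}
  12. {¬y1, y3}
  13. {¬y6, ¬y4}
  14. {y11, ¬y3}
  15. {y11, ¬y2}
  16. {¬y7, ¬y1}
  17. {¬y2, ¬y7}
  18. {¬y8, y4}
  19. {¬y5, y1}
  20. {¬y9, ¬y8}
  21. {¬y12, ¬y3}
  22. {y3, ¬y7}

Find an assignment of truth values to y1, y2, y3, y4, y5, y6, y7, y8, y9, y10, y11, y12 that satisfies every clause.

y1 = False, y2 = False, y3 = False, y4 = True, y5 = False, y6 = False, y7 = False, y8 = True, y9 = False, y10 = False, y11 = True, y12 = False

Check each clause:
  1. {y4, y6} — y4 is true.
  2. {¬y11, ¬y6} — ¬y6 is true.
  3. {y11, y2} — y11 is true.
  4. {¬y5, y12} — ¬y5 is true.
  5. {¬y2, y1} — ¬y2 is true.
  6. {¬y9, ¬y5} — ¬y5 is true.
  7. {¬y7, ¬y11} — ¬y7 is true.
  8. {¬y11, ¬y2} — ¬y2 is true.
  9. {¬y10, y11} — y11 is true.
  10. {¬y1, y4} — y4 is true.
  11. {¬y12, y10} — ¬y12 is true.
  12. {y3, ¬y1} — ¬y1 is true.
  13. {¬y4, ¬y6} — ¬y6 is true.
  14. {y11, ¬y3} — y11 is true.
  15. {y11, ¬y2} — y11 is true.
  16. {¬y7, ¬y1} — ¬y7 is true.
  17. {¬y2, ¬y7} — ¬y7 is true.
  18. {¬y8, y4} — y4 is true.
  19. {¬y5, y1} — ¬y5 is true.
  20. {¬y9, ¬y8} — ¬y9 is true.
  21. {¬y3, ¬y12} — ¬y12 is true.
  22. {¬y7, y3} — ¬y7 is true.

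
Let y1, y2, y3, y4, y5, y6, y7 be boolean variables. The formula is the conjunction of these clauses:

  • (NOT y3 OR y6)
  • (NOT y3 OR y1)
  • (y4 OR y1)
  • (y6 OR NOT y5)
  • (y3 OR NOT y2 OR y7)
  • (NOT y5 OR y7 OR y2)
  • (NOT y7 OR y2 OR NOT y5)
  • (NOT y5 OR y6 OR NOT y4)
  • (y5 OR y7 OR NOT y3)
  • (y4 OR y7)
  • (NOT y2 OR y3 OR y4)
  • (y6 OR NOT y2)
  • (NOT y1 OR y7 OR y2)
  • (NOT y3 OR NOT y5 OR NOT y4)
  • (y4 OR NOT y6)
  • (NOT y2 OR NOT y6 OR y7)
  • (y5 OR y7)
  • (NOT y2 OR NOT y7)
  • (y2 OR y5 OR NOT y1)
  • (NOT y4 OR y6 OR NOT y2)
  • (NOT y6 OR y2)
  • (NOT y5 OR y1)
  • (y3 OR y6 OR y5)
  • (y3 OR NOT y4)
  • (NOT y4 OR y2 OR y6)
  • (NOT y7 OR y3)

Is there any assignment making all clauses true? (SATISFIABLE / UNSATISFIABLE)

y2 = True:
  propagation gives y6=True, y4=True, y7=True; an empty clause results — contradiction.
y2 = False:
  propagation gives y6=False, y3=False, y5=False; an empty clause results — contradiction.
Every branch closes, so no satisfying assignment exists.

UNSATISFIABLE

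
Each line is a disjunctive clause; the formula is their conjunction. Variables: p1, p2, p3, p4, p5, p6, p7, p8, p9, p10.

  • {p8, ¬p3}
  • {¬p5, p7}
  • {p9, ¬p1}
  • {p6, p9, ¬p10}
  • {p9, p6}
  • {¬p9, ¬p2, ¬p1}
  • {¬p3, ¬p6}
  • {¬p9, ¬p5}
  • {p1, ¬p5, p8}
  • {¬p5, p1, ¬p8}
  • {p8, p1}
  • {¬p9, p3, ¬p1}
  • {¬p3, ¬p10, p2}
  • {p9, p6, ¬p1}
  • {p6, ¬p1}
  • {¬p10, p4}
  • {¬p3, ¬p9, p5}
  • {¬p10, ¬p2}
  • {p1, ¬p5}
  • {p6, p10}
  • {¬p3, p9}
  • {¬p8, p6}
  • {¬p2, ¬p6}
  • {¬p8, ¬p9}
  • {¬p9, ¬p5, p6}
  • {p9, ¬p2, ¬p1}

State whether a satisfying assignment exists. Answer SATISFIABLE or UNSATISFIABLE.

SATISFIABLE

p7 occurs only positively in the remaining clauses — set p7 = True.
Branch on p1: take p1 = False.
  then p8 is forced to True.
  then p5 is forced to False.
  then p6 is forced to True.
  then p3 is forced to False.
  then p2 is forced to False.
  then p9 is forced to False.
Set p4 = False and propagate.
  then p10 is forced to False.
Every clause has at least one true literal under this assignment.
So p1=F, p2=F, p3=F, p4=F, p5=F, p6=T, p7=T, p8=T, p9=F, p10=F is a satisfying assignment.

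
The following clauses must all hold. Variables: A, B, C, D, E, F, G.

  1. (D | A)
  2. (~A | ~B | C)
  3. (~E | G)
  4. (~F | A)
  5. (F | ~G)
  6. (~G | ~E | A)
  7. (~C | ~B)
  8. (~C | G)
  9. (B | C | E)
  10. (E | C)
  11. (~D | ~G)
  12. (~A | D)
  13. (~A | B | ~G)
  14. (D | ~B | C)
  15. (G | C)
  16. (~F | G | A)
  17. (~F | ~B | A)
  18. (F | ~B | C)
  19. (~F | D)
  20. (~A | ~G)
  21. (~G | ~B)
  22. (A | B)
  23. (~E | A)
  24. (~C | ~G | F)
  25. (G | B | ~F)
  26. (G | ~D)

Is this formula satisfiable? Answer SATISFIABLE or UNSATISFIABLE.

G = True:
  propagation gives F=True, A=True; an empty clause results — contradiction.
G = False:
  propagation gives E=False, C=False; an empty clause results — contradiction.
Every branch closes, so no satisfying assignment exists.

UNSATISFIABLE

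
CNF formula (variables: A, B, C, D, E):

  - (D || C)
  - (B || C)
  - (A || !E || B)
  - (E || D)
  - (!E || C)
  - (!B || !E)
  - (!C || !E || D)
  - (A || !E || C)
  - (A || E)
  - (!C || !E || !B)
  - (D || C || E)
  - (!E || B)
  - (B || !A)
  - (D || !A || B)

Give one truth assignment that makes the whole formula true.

A = T, B = T, C = F, D = T, E = F

Check each clause:
  1. (D || C) — D is true.
  2. (B || C) — B is true.
  3. (B || !E || A) — A is true.
  4. (E || D) — D is true.
  5. (C || !E) — !E is true.
  6. (!E || !B) — !E is true.
  7. (!E || !C || D) — !E is true.
  8. (!E || A || C) — A is true.
  9. (E || A) — A is true.
  10. (!C || !E || !B) — !E is true.
  11. (E || D || C) — D is true.
  12. (B || !E) — B is true.
  13. (B || !A) — B is true.
  14. (D || !A || B) — B is true.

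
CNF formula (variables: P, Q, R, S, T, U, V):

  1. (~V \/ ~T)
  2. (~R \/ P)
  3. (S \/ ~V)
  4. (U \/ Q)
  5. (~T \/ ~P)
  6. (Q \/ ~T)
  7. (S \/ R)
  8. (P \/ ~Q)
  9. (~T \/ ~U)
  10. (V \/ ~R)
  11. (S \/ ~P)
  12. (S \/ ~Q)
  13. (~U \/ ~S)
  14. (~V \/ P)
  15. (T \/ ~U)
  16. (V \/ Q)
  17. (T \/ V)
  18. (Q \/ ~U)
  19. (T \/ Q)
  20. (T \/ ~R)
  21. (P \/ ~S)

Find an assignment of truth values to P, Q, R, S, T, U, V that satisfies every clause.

P=1, Q=1, R=0, S=1, T=0, U=0, V=1

Check each clause:
  1. (~V \/ ~T) — ~T is true.
  2. (~R \/ P) — P is true.
  3. (S \/ ~V) — S is true.
  4. (Q \/ U) — Q is true.
  5. (~P \/ ~T) — ~T is true.
  6. (Q \/ ~T) — Q is true.
  7. (S \/ R) — S is true.
  8. (~Q \/ P) — P is true.
  9. (~U \/ ~T) — ~U is true.
  10. (V \/ ~R) — ~R is true.
  11. (~P \/ S) — S is true.
  12. (S \/ ~Q) — S is true.
  13. (~U \/ ~S) — ~U is true.
  14. (P \/ ~V) — P is true.
  15. (~U \/ T) — ~U is true.
  16. (Q \/ V) — Q is true.
  17. (T \/ V) — V is true.
  18. (~U \/ Q) — ~U is true.
  19. (Q \/ T) — Q is true.
  20. (T \/ ~R) — ~R is true.
  21. (P \/ ~S) — P is true.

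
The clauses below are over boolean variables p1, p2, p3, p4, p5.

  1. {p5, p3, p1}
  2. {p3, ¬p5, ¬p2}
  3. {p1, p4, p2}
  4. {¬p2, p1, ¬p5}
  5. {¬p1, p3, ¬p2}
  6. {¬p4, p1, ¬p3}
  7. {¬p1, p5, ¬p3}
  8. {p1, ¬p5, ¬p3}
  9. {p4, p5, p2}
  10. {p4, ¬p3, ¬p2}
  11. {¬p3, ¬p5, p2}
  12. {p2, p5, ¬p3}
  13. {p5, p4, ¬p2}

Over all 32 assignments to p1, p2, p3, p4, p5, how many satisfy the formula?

5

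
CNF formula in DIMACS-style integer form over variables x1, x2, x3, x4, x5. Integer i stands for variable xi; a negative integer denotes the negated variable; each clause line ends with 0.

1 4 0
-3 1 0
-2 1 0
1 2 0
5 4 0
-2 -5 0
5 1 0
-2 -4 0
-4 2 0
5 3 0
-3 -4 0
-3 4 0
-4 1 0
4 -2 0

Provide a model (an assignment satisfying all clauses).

x1=1, x2=0, x3=0, x4=0, x5=1

x1 occurs only positively in the remaining clauses — set x1 = True.
Try x2 = False.
  then x4 is forced to False.
  then x5 is forced to True.
  then x3 is forced to False.
Check each clause:
  1. (x4 | x1) — x1 is true.
  2. (x1 | ~x3) — x1 is true.
  3. (~x2 | x1) — x1 is true.
  4. (x2 | x1) — x1 is true.
  5. (x4 | x5) — x5 is true.
  6. (~x5 | ~x2) — ~x2 is true.
  7. (x5 | x1) — x1 is true.
  8. (~x2 | ~x4) — ~x4 is true.
  9. (x2 | ~x4) — ~x4 is true.
  10. (x3 | x5) — x5 is true.
  11. (~x3 | ~x4) — ~x4 is true.
  12. (x4 | ~x3) — ~x3 is true.
  13. (x1 | ~x4) — x1 is true.
  14. (x4 | ~x2) — ~x2 is true.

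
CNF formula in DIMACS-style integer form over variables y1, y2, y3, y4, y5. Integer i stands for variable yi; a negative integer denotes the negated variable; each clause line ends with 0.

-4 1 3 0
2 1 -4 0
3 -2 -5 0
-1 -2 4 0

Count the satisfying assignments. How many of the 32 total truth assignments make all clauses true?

20

Split on y1, then y2.
  y1=T, y2=T: remaining (y3,y4,y5) ∈ {(F,T,F); (T,T,F); (T,T,T)} — 3.
  y1=T, y2=F: y3, y4, y5 free → 2^3 = 8.
  y1=F, y2=T: 5 of the 8 assignments to (y3,y4,y5) work.
  y1=F, y2=F: remaining (y3,y4,y5) ∈ {(F,F,F); (F,F,T); (T,F,F); (T,F,T)} — 4.
Total: 3 + 8 + 5 + 4 = 20.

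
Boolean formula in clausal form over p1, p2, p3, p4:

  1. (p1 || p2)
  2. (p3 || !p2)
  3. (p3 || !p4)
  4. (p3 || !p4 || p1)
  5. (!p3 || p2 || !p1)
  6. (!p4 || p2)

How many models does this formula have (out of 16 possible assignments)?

5

The models are:
  p1=0 p2=1 p3=1 p4=0
  p1=0 p2=1 p3=1 p4=1
  p1=1 p2=0 p3=0 p4=0
  p1=1 p2=1 p3=1 p4=0
  p1=1 p2=1 p3=1 p4=1
Count: 5.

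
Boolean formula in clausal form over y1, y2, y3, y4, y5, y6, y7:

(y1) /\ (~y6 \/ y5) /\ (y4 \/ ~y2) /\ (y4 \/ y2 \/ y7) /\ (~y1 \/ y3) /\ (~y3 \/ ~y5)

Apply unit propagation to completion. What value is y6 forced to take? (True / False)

False

(y1) stands alone — y1 = True.
In (~y1 \/ y3), ~y1 is now false; y3 must hold, so y3 = True.
(~y5 \/ ~y3) with y3 = True leaves only ~y5, so y5 = False.
(~y6 \/ y5): since y5 = False, the clause reduces to (~y6). y6 = False.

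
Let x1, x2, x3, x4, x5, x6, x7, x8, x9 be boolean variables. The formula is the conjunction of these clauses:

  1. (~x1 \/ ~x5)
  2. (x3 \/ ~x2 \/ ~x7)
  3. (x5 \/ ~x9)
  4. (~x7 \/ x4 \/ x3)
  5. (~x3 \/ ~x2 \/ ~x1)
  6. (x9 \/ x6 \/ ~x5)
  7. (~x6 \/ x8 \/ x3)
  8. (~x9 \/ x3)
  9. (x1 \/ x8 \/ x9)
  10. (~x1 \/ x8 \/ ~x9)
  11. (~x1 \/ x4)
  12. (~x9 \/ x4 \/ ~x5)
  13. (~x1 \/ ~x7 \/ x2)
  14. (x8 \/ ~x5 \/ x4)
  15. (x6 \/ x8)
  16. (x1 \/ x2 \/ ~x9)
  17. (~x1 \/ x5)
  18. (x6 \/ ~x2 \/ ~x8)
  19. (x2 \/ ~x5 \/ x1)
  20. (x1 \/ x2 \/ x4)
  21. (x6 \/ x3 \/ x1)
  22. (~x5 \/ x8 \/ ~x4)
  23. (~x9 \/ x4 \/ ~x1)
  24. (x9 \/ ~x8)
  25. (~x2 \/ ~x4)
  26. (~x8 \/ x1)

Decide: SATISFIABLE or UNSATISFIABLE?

UNSATISFIABLE

x1 = True:
  propagation gives x5=False; an empty clause results — contradiction.
x1 = False:
  propagation gives x8=False, x9=True, x5=True, x3=True; an empty clause results — contradiction.
Every branch closes, so no satisfying assignment exists.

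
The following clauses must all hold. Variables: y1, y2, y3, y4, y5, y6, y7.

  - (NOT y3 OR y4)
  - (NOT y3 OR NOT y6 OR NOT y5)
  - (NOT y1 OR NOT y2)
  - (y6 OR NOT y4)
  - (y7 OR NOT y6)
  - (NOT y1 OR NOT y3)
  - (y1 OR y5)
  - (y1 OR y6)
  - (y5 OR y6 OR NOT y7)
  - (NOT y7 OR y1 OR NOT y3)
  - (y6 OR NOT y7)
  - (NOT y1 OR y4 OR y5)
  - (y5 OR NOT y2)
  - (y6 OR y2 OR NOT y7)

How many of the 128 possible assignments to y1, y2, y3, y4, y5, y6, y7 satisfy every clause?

8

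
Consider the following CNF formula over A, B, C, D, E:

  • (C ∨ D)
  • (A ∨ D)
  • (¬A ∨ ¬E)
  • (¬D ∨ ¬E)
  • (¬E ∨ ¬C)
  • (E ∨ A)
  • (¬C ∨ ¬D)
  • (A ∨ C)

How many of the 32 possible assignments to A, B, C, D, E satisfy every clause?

4

Satisfying assignments:
  A=1 B=0 C=0 D=1 E=0
  A=1 B=0 C=1 D=0 E=0
  A=1 B=1 C=0 D=1 E=0
  A=1 B=1 C=1 D=0 E=0
That's 4 in total.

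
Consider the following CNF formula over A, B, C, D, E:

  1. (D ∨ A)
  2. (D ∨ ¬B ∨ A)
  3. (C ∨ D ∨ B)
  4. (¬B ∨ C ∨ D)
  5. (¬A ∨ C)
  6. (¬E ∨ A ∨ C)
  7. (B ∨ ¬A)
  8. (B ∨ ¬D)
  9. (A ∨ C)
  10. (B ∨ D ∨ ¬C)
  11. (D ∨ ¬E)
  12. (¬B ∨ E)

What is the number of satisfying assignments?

2

The models are:
  A=0 B=1 C=1 D=1 E=1
  A=1 B=1 C=1 D=1 E=1
Count: 2.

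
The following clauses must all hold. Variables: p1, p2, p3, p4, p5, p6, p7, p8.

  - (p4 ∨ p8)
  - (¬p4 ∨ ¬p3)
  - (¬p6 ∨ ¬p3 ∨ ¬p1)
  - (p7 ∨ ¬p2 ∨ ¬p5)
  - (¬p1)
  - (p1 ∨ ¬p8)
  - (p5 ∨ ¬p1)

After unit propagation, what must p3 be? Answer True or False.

False

(¬p1) stands alone — p1 = False.
(p1 ∨ ¬p8): since p1 = False, the clause reduces to (¬p8). p8 = False.
(p4 ∨ p8): since p8 = False, the clause reduces to (p4). p4 = True.
From (¬p3 ∨ ¬p4) and p4 = True: p3 = False.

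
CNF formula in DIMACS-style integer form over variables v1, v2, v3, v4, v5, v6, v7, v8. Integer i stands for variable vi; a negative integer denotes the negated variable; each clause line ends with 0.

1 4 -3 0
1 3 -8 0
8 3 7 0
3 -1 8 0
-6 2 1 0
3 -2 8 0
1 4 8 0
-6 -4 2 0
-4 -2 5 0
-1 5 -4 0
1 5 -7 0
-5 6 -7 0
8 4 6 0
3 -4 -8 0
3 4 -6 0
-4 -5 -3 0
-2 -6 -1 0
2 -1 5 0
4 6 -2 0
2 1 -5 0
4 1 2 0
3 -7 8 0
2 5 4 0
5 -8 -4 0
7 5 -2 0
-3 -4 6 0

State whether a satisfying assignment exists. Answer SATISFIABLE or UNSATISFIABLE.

SATISFIABLE

Try v1 = True.
Set v2 = False and propagate.
  then v5 is forced to True.
The remaining clauses are satisfied by v3 = True, v4 = False, v6 = True, v7 = True, v8 = False.
So v1=1, v2=0, v3=1, v4=0, v5=1, v6=1, v7=1, v8=0 is a satisfying assignment.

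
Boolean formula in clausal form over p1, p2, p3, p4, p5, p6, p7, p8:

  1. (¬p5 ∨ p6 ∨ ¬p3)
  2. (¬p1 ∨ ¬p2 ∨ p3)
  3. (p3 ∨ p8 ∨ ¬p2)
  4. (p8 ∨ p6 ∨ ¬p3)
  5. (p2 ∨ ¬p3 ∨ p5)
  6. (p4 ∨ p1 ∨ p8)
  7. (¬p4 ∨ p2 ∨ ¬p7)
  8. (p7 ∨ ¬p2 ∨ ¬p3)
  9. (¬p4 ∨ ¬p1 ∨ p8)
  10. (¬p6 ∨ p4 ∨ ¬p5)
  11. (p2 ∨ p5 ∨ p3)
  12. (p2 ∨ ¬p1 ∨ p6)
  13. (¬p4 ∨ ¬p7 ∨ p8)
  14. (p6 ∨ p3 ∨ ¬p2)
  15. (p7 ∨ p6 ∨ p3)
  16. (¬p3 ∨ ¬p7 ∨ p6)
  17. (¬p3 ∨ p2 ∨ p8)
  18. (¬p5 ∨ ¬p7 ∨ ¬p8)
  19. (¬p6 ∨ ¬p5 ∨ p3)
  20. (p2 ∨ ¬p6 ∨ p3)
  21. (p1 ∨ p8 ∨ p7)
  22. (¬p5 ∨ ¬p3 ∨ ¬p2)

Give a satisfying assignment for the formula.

p1 = True  p2 = True  p3 = True  p4 = False  p5 = False  p6 = True  p7 = True  p8 = False

Check each clause:
  1. (¬p5 ∨ p6 ∨ ¬p3) — ¬p5 is true.
  2. (¬p2 ∨ ¬p1 ∨ p3) — p3 is true.
  3. (p3 ∨ ¬p2 ∨ p8) — p3 is true.
  4. (¬p3 ∨ p8 ∨ p6) — p6 is true.
  5. (p2 ∨ p5 ∨ ¬p3) — p2 is true.
  6. (p4 ∨ p8 ∨ p1) — p1 is true.
  7. (¬p4 ∨ ¬p7 ∨ p2) — p2 is true.
  8. (¬p2 ∨ ¬p3 ∨ p7) — p7 is true.
  9. (p8 ∨ ¬p4 ∨ ¬p1) — ¬p4 is true.
  10. (p4 ∨ ¬p5 ∨ ¬p6) — ¬p5 is true.
  11. (p2 ∨ p5 ∨ p3) — p2 is true.
  12. (p2 ∨ p6 ∨ ¬p1) — p2 is true.
  13. (¬p4 ∨ ¬p7 ∨ p8) — ¬p4 is true.
  14. (p3 ∨ ¬p2 ∨ p6) — p3 is true.
  15. (p3 ∨ p6 ∨ p7) — p3 is true.
  16. (¬p3 ∨ ¬p7 ∨ p6) — p6 is true.
  17. (p2 ∨ ¬p3 ∨ p8) — p2 is true.
  18. (¬p5 ∨ ¬p7 ∨ ¬p8) — ¬p8 is true.
  19. (¬p5 ∨ ¬p6 ∨ p3) — p3 is true.
  20. (p3 ∨ p2 ∨ ¬p6) — p3 is true.
  21. (p7 ∨ p8 ∨ p1) — p1 is true.
  22. (¬p5 ∨ ¬p2 ∨ ¬p3) — ¬p5 is true.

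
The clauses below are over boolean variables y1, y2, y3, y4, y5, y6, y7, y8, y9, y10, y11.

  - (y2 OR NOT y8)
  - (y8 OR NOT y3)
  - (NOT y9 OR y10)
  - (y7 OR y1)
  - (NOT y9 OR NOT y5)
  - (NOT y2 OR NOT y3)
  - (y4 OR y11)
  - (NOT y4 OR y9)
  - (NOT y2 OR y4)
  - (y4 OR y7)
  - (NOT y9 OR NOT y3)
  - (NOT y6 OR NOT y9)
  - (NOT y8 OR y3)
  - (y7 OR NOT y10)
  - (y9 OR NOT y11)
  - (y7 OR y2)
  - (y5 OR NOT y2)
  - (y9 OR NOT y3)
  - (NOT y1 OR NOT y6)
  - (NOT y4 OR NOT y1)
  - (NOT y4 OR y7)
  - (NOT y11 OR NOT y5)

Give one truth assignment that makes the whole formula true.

Pure literal: y6 appears only negated; assign y6 = False.
Pure literal: y7 appears only positively; assign y7 = True.
Try y1 = False.
Try y2 = False.
  then y8 is forced to False.
  then y3 is forced to False.
The remaining clauses are satisfied by y4 = True, y5 = False, y9 = True, y10 = True, y11 = True.
Every clause has at least one true literal under this assignment.

y1=0, y2=0, y3=0, y4=1, y5=0, y6=0, y7=1, y8=0, y9=1, y10=1, y11=1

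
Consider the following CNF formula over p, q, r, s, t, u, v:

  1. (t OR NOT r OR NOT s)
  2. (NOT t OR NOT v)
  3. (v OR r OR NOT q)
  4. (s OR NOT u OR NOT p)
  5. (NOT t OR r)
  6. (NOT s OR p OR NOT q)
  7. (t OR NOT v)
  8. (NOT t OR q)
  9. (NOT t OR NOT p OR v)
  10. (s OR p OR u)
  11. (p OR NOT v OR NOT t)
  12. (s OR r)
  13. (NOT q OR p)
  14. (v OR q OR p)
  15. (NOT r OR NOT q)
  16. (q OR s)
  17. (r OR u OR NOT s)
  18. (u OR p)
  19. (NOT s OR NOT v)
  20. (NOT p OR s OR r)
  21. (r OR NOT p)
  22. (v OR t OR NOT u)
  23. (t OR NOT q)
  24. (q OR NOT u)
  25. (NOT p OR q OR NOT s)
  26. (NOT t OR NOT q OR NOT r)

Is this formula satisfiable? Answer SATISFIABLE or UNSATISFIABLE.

p = True:
  propagation gives r=True, q=False, t=False, s=False; an empty clause results — contradiction.
p = False:
  propagation gives q=False, t=False, v=False; an empty clause results — contradiction.
Every branch closes, so no satisfying assignment exists.

UNSATISFIABLE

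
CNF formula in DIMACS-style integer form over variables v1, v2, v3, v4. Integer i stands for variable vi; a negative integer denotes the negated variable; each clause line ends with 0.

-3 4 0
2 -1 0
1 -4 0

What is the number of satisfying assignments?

The models are:
  v1=F v2=F v3=F v4=F
  v1=F v2=T v3=F v4=F
  v1=T v2=T v3=F v4=F
  v1=T v2=T v3=F v4=T
  v1=T v2=T v3=T v4=T
That's 5 in total.

5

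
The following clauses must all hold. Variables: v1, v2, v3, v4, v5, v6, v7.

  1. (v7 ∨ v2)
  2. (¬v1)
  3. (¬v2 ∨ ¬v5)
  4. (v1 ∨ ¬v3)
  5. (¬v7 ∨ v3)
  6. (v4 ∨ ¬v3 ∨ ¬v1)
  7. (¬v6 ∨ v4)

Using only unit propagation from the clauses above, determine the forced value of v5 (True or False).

False

(¬v1) is a unit clause: v1 = False.
(¬v3 ∨ v1): since v1 = False, the clause reduces to (¬v3). v3 = False.
From (¬v7 ∨ v3) and v3 = False: v7 = False.
(v2 ∨ v7): since v7 = False, the clause reduces to (v2). v2 = True.
In (¬v2 ∨ ¬v5), ¬v2 is now false; ¬v5 must hold, so v5 = False.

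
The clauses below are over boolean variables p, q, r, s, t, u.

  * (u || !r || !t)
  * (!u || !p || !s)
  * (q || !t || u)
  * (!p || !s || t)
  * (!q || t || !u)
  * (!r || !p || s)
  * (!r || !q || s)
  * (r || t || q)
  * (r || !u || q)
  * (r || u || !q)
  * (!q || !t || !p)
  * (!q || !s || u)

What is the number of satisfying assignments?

Case analysis on q and u:
  q=T, u=T: remaining (p,r,s,t) ∈ {(F,F,F,T); (F,F,T,T); (F,T,T,T)} — 3.
  q=T, u=F: a clause becomes empty — 0.
  q=F, u=T: remaining (p,r,s,t) ∈ {(F,T,F,F); (F,T,F,T); (F,T,T,F); (F,T,T,T)} — 4.
  q=F, u=F: remaining (p,r,s,t) ∈ {(F,T,F,F); (F,T,T,F)} — 2.
Total: 3 + 0 + 4 + 2 = 9.

9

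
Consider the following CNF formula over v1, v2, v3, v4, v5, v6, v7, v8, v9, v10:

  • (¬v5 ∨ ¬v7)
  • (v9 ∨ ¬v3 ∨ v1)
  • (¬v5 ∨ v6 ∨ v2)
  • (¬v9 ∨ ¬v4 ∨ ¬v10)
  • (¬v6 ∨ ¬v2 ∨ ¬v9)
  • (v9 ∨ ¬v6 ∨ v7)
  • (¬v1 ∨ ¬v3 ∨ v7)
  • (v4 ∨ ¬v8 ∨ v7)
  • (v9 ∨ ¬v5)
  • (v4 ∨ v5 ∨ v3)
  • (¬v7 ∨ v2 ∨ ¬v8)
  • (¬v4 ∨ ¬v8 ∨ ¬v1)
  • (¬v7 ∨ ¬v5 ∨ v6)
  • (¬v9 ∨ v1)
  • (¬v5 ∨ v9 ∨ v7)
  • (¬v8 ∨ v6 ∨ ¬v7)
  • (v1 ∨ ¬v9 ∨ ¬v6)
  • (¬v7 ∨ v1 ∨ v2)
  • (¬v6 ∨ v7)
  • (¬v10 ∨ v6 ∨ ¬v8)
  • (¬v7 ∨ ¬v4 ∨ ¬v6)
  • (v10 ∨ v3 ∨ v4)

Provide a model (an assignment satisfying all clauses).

Pure literal: v8 appears only negated; assign v8 = False.
Set v1 = True and propagate.
Branch on v2: take v2 = False.
The remaining clauses are satisfied by v3 = True, v4 = False, v5 = False, v6 = False, v7 = True, v9 = False, v10 = False.

v1=1, v2=0, v3=1, v4=0, v5=0, v6=0, v7=1, v8=0, v9=0, v10=0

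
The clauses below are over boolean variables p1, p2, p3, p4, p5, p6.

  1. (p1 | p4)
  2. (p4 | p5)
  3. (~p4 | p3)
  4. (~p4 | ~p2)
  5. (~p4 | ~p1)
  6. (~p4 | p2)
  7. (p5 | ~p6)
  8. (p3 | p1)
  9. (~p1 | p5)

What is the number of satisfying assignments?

8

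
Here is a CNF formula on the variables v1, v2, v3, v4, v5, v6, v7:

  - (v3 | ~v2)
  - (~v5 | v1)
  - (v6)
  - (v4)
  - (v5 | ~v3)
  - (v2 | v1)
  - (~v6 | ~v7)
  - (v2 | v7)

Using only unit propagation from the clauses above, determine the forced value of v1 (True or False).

(v6) is a unit clause: v6 = True.
(v4) is a unit clause: v4 = True.
From (~v7 | ~v6) and v6 = True: v7 = False.
From (v7 | v2) and v7 = False: v2 = True.
From (v3 | ~v2) and v2 = True: v3 = True.
(~v3 | v5) with v3 = True leaves only v5, so v5 = True.
(~v5 | v1) with v5 = True leaves only v1, so v1 = True.

True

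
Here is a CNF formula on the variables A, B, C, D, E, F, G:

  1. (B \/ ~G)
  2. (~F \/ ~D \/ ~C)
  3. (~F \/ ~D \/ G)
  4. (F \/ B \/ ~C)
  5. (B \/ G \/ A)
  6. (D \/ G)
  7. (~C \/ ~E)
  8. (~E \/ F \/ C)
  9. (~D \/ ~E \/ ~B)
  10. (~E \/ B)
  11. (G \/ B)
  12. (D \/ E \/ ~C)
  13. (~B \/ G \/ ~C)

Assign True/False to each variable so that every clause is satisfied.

A = False, B = True, C = False, D = False, E = False, F = True, G = True

Branch on A: take A = False.
The remaining clauses are satisfied by B = True, C = False, D = False, E = False, F = True, G = True.
Every clause has at least one true literal under this assignment.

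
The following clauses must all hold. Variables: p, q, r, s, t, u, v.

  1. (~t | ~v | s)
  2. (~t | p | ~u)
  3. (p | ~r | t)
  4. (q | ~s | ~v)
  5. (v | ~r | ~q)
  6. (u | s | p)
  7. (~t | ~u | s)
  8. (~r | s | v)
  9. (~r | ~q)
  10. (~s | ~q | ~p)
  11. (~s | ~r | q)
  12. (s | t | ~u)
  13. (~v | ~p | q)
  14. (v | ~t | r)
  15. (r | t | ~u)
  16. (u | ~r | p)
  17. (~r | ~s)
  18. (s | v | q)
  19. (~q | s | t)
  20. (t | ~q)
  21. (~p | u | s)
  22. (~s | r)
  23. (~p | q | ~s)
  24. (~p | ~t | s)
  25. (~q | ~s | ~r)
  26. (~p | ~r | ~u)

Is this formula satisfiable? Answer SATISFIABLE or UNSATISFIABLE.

s = True:
  propagation gives r=False; an empty clause results — contradiction.
s = False:
  t = True:
    propagation gives v=False, u=False, p=True; an empty clause results — contradiction.
  t = False:
    propagation gives u=False, p=True; an empty clause results — contradiction.
Every branch closes, so no satisfying assignment exists.

UNSATISFIABLE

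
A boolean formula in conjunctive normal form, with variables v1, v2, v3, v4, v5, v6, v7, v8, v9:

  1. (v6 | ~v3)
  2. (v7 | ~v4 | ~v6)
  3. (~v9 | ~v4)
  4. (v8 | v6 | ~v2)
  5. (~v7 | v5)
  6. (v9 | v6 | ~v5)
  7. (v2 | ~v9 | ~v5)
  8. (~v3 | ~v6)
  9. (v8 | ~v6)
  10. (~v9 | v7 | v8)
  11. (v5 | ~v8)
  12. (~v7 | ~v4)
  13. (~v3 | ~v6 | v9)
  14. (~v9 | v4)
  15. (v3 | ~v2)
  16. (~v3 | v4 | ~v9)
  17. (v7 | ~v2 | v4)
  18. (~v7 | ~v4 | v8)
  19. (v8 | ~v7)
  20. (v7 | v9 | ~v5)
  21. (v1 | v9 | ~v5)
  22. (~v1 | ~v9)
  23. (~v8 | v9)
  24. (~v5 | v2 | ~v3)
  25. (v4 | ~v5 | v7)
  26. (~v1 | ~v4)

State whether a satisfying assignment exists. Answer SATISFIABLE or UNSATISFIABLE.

Branch on v1: take v1 = False.
Branch on v2: take v2 = False.
Set v3 = False and propagate.
The remaining clauses are satisfied by v4 = False, v5 = False, v6 = False, v7 = False, v8 = False, v9 = False.
Every clause has at least one true literal under this assignment.
So v1=False, v2=False, v3=False, v4=False, v5=False, v6=False, v7=False, v8=False, v9=False is a satisfying assignment.

SATISFIABLE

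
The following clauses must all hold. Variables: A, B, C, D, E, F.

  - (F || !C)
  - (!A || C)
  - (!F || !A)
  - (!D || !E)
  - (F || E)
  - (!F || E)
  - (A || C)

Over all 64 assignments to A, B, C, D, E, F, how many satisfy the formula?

Satisfying assignments:
  A=0 B=0 C=1 D=0 E=1 F=1
  A=0 B=1 C=1 D=0 E=1 F=1
Count: 2.

2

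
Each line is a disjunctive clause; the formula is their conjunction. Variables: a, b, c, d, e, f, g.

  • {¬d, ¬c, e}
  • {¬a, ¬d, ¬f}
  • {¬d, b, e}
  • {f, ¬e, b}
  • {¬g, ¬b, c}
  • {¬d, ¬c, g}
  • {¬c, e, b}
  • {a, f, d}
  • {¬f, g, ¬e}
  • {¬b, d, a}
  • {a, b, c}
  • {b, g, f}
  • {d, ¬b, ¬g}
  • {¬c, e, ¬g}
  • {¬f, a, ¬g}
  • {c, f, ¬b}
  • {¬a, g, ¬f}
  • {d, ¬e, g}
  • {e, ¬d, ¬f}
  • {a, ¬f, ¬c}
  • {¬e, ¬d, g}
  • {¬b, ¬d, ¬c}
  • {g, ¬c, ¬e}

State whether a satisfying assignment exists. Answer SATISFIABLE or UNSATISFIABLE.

SATISFIABLE

Branch on a: take a = True.
Set b = False and propagate.
The remaining clauses are satisfied by c = False, d = False, e = False, f = False, g = True.
So a=1, b=0, c=0, d=0, e=0, f=0, g=1 is a satisfying assignment.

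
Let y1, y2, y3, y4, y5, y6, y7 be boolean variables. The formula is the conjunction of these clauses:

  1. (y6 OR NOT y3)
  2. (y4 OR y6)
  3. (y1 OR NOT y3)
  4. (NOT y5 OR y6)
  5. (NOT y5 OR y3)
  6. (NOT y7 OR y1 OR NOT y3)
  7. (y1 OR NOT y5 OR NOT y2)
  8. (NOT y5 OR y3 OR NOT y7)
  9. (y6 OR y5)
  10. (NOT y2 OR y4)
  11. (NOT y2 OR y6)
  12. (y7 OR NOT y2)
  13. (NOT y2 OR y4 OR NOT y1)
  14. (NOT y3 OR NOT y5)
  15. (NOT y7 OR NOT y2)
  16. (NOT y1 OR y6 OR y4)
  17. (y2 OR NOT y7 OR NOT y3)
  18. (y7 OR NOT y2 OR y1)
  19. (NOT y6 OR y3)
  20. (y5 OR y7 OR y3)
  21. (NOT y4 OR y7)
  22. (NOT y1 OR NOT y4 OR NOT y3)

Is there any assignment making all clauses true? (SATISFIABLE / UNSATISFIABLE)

Set y1 = True and propagate.
For the remaining variables, y2 = False, y3 = True, y4 = False, y5 = False, y6 = True, y7 = False works.
So y1=1, y2=0, y3=1, y4=0, y5=0, y6=1, y7=0 is a satisfying assignment.

SATISFIABLE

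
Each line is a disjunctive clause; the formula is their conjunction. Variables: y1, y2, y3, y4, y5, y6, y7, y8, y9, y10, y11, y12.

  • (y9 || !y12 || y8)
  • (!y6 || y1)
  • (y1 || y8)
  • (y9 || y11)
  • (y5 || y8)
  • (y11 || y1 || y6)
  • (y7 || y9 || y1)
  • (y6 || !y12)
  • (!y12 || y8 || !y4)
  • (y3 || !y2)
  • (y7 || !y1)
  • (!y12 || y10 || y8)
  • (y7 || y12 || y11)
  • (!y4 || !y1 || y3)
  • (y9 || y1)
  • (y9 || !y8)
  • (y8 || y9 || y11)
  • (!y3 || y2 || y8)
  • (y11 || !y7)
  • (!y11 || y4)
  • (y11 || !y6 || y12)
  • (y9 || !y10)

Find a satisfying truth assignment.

y1=0  y2=0  y3=1  y4=1  y5=0  y6=0  y7=0  y8=1  y9=1  y10=0  y11=1  y12=0

Check each clause:
  1. (y8 || !y12 || y9) — y8 is true.
  2. (y1 || !y6) — !y6 is true.
  3. (y1 || y8) — y8 is true.
  4. (y9 || y11) — y9 is true.
  5. (y8 || y5) — y8 is true.
  6. (y11 || y1 || y6) — y11 is true.
  7. (y9 || y1 || y7) — y9 is true.
  8. (y6 || !y12) — !y12 is true.
  9. (!y12 || y8 || !y4) — y8 is true.
  10. (!y2 || y3) — y3 is true.
  11. (y7 || !y1) — !y1 is true.
  12. (!y12 || y10 || y8) — y8 is true.
  13. (y11 || y7 || y12) — y11 is true.
  14. (y3 || !y1 || !y4) — y3 is true.
  15. (y1 || y9) — y9 is true.
  16. (!y8 || y9) — y9 is true.
  17. (y9 || y11 || y8) — y8 is true.
  18. (!y3 || y8 || y2) — y8 is true.
  19. (y11 || !y7) — !y7 is true.
  20. (y4 || !y11) — y4 is true.
  21. (!y6 || y12 || y11) — !y6 is true.
  22. (!y10 || y9) — y9 is true.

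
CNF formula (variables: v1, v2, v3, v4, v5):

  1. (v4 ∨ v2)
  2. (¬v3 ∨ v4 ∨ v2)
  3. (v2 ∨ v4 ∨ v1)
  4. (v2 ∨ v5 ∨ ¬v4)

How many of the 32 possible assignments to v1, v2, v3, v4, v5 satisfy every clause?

20

Split on v2, then v4.
  v2=1, v4=1: v1, v3, v5 free → 2^3 = 8.
  v2=1, v4=0: v1, v3, v5 free → 2^3 = 8.
  v2=0, v4=1: remaining (v1,v3,v5) ∈ {(0,0,1); (0,1,1); (1,0,1); (1,1,1)} — 4.
  v2=0, v4=0: a clause becomes empty — 0.
Total: 8 + 8 + 4 + 0 = 20.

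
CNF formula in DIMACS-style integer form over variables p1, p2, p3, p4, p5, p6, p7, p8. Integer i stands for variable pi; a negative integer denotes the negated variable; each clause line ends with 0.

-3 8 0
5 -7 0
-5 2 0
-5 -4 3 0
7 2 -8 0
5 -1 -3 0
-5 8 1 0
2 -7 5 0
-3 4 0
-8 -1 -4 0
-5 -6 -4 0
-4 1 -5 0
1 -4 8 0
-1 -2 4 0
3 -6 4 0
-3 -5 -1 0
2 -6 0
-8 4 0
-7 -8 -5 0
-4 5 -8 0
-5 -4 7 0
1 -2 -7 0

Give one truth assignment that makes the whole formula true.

p1=True, p2=False, p3=False, p4=False, p5=False, p6=False, p7=False, p8=False

p6 occurs only negated in the remaining clauses — set p6 = False.
Branch on p1: take p1 = True.
The remaining clauses are satisfied by p2 = False, p3 = False, p4 = False, p5 = False, p7 = False, p8 = False.
Every clause has at least one true literal under this assignment.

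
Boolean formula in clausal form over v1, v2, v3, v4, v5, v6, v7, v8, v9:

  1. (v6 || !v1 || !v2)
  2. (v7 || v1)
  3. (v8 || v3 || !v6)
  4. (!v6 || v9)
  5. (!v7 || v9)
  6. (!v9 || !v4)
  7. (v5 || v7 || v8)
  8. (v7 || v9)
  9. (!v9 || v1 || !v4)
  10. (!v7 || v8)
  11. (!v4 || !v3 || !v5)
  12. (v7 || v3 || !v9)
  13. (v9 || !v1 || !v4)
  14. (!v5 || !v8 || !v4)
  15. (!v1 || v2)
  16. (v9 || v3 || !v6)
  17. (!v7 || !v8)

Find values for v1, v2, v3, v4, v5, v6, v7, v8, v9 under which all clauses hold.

v1 = T  v2 = T  v3 = T  v4 = F  v5 = T  v6 = T  v7 = F  v8 = F  v9 = T

Pure literal: v4 appears only negated; assign v4 = False.
Try v1 = True.
  then v2 is forced to True.
  then v6 is forced to True.
  then v9 is forced to True.
The remaining clauses are satisfied by v3 = True, v5 = True, v7 = False, v8 = False.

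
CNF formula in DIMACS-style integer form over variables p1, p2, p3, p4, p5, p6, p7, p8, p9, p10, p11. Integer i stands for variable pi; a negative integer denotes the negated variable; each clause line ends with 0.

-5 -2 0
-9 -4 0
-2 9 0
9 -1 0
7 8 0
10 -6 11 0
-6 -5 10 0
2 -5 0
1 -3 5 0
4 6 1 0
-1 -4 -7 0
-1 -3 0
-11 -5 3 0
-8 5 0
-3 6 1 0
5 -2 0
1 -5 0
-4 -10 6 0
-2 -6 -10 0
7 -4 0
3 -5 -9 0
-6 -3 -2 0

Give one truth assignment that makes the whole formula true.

p1 = True, p2 = False, p3 = False, p4 = False, p5 = False, p6 = False, p7 = True, p8 = False, p9 = True, p10 = True, p11 = True

Branch on p1: take p1 = True.
  then p9 is forced to True.
  then p4 is forced to False.
  then p3 is forced to False.
  then p5 is forced to False.
  then p8 is forced to False.
  then p7 is forced to True.
  then p2 is forced to False.
For the remaining variables, p6 = False, p10 = True, p11 = True works.
Check each clause:
  1. (NOT p5 OR NOT p2) — NOT p5 is true.
  2. (NOT p4 OR NOT p9) — NOT p4 is true.
  3. (p9 OR NOT p2) — p9 is true.
  4. (p9 OR NOT p1) — p9 is true.
  5. (p8 OR p7) — p7 is true.
  6. (p10 OR NOT p6 OR p11) — p11 is true.
  7. (NOT p5 OR NOT p6 OR p10) — NOT p6 is true.
  8. (NOT p5 OR p2) — NOT p5 is true.
  9. (p1 OR NOT p3 OR p5) — p1 is true.
  10. (p6 OR p4 OR p1) — p1 is true.
  11. (NOT p4 OR NOT p7 OR NOT p1) — NOT p4 is true.
  12. (NOT p1 OR NOT p3) — NOT p3 is true.
  13. (NOT p11 OR NOT p5 OR p3) — NOT p5 is true.
  14. (NOT p8 OR p5) — NOT p8 is true.
  15. (NOT p3 OR p6 OR p1) — p1 is true.
  16. (p5 OR NOT p2) — NOT p2 is true.
  17. (NOT p5 OR p1) — p1 is true.
  18. (p6 OR NOT p10 OR NOT p4) — NOT p4 is true.
  19. (NOT p10 OR NOT p6 OR NOT p2) — NOT p6 is true.
  20. (p7 OR NOT p4) — NOT p4 is true.
  21. (NOT p9 OR p3 OR NOT p5) — NOT p5 is true.
  22. (NOT p6 OR NOT p3 OR NOT p2) — NOT p6 is true.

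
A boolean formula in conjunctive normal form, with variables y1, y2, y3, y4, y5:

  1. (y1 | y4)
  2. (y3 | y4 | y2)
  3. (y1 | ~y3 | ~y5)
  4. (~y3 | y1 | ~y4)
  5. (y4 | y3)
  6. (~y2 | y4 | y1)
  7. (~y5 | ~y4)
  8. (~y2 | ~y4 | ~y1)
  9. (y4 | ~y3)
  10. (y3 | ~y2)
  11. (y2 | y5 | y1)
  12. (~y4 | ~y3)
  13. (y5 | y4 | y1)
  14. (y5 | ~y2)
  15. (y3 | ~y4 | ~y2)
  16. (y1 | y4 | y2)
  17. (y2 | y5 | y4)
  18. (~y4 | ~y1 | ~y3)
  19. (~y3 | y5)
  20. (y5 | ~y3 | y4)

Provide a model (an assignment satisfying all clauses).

y1=T, y2=F, y3=F, y4=T, y5=F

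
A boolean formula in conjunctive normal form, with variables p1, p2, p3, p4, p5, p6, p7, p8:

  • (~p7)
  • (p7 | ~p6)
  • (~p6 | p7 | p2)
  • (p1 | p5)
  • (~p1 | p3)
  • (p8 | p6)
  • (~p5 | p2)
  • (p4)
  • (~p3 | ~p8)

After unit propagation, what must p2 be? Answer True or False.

True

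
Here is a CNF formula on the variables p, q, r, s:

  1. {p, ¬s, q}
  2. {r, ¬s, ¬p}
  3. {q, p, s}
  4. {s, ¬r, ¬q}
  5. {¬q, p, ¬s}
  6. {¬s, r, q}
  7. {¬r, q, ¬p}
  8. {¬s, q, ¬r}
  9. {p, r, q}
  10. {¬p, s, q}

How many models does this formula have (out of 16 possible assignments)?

Satisfying assignments:
  p=F q=T r=F s=F
  p=T q=T r=F s=F
  p=T q=T r=T s=T
Count: 3.

3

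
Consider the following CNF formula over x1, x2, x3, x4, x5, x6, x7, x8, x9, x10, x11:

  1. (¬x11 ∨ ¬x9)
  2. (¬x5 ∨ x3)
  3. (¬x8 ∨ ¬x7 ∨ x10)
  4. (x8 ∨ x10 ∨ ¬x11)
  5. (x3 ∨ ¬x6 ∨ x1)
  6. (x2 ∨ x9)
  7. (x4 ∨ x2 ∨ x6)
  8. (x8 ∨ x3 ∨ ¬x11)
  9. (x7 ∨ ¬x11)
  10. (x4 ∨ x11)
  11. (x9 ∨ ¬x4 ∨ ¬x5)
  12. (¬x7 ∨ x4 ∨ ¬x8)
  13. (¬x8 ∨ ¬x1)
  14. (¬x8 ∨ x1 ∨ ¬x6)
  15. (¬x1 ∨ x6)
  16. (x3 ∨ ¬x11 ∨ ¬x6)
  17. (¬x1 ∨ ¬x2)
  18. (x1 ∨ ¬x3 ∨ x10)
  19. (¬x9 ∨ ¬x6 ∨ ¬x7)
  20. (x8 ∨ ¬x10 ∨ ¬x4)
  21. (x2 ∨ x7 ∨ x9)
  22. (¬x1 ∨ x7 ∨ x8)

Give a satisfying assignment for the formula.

x5 occurs only negated in the remaining clauses — set x5 = False.
Branch on x1: take x1 = False.
Try x2 = True.
The remaining clauses are satisfied by x3 = True, x4 = True, x6 = False, x7 = False, x8 = True, x9 = False, x10 = True, x11 = False.
Every clause has at least one true literal under this assignment.
Check each clause:
  1. (¬x11 ∨ ¬x9) — ¬x11 is true.
  2. (x3 ∨ ¬x5) — x3 is true.
  3. (¬x7 ∨ x10 ∨ ¬x8) — ¬x7 is true.
  4. (¬x11 ∨ x8 ∨ x10) — x8 is true.
  5. (¬x6 ∨ x1 ∨ x3) — ¬x6 is true.
  6. (x9 ∨ x2) — x2 is true.
  7. (x4 ∨ x2 ∨ x6) — x2 is true.
  8. (x8 ∨ ¬x11 ∨ x3) — x8 is true.
  9. (¬x11 ∨ x7) — ¬x11 is true.
  10. (x4 ∨ x11) — x4 is true.
  11. (x9 ∨ ¬x4 ∨ ¬x5) — ¬x5 is true.
  12. (¬x8 ∨ ¬x7 ∨ x4) — ¬x7 is true.
  13. (¬x8 ∨ ¬x1) — ¬x1 is true.
  14. (¬x6 ∨ x1 ∨ ¬x8) — ¬x6 is true.
  15. (¬x1 ∨ x6) — ¬x1 is true.
  16. (¬x11 ∨ x3 ∨ ¬x6) — ¬x6 is true.
  17. (¬x2 ∨ ¬x1) — ¬x1 is true.
  18. (¬x3 ∨ x1 ∨ x10) — x10 is true.
  19. (¬x7 ∨ ¬x6 ∨ ¬x9) — ¬x7 is true.
  20. (¬x10 ∨ x8 ∨ ¬x4) — x8 is true.
  21. (x2 ∨ x9 ∨ x7) — x2 is true.
  22. (x7 ∨ ¬x1 ∨ x8) — x8 is true.

x1=F  x2=T  x3=T  x4=T  x5=F  x6=F  x7=F  x8=T  x9=F  x10=T  x11=F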